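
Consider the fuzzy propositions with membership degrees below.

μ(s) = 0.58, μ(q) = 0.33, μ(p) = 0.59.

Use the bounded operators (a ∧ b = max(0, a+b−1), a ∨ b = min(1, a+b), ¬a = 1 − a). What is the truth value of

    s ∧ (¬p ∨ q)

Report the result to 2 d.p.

0.32

¬p = 1 − 0.59 = 0.41
¬p ∨ q = min(1, a+b) on (0.41, 0.33) = 0.74
s ∧ (¬p ∨ q) = max(0, a+b−1) on (0.58, 0.74) = 0.32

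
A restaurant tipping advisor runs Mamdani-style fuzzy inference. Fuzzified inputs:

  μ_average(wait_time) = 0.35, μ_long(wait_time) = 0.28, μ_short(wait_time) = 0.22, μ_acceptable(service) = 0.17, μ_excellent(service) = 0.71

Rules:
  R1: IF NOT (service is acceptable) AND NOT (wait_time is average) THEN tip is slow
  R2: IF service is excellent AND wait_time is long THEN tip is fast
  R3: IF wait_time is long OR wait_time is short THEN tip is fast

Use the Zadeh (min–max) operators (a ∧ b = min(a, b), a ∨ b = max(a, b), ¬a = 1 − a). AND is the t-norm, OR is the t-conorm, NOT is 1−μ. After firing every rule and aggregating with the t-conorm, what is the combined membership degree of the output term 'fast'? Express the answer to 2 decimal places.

0.28

R1: ¬acceptable=1−0.17=0.83, ¬average=1−0.35=0.65; AND[min(a, b)] → w = 0.65
R2: excellent=0.71, long=0.28; AND[min(a, b)] → w = 0.28
R3: long=0.28, short=0.22; OR[max(a, b)] → w = 0.28
Rules with consequent 'fast': {R2, R3} → strengths 0.28, 0.28
Aggregate via t-conorm [max(a, b)]: 0.28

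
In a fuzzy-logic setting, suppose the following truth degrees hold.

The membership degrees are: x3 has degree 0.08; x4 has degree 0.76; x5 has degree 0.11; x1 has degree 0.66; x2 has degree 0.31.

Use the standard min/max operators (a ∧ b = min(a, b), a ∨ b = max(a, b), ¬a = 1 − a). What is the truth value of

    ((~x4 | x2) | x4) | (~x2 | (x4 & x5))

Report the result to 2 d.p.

0.76

~x4 = 1 − 0.76 = 0.24
~x4 | x2 = max(a, b) on (0.24, 0.31) = 0.31
(~x4 | x2) | x4 = max(a, b) on (0.31, 0.76) = 0.76
~x2 = 1 − 0.31 = 0.69
x4 & x5 = min(a, b) on (0.76, 0.11) = 0.11
~x2 | (x4 & x5) = max(a, b) on (0.69, 0.11) = 0.69
((~x4 | x2) | x4) | (~x2 | (x4 & x5)) = max(a, b) on (0.76, 0.69) = 0.76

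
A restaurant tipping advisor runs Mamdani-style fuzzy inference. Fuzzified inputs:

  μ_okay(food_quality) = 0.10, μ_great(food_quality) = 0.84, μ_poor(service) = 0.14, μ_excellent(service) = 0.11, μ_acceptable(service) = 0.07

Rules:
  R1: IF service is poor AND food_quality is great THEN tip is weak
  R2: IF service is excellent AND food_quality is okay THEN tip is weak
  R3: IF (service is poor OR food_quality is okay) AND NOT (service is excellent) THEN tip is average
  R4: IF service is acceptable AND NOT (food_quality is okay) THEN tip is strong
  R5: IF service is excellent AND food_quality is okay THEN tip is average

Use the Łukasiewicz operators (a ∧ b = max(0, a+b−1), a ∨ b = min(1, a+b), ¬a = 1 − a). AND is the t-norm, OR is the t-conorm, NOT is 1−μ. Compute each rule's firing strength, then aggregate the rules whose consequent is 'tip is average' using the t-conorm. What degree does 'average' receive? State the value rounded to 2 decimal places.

0.13

R1: poor=0.14, great=0.84; AND[max(0, a+b−1)] → w = 0.00
R2: excellent=0.11, okay=0.10; AND[max(0, a+b−1)] → w = 0.00
R3: (poor=0.14 OR okay=0.10) = 0.24; AND[max(0, a+b−1)] with ¬excellent=1−0.11=0.89 → w = 0.13
R4: acceptable=0.07, ¬okay=1−0.10=0.90; AND[max(0, a+b−1)] → w = 0.00
R5: excellent=0.11, okay=0.10; AND[max(0, a+b−1)] → w = 0.00
Rules with consequent 'average': {R3, R5} → strengths 0.13, 0.00
Aggregate via t-conorm [min(1, a+b)]: 0.13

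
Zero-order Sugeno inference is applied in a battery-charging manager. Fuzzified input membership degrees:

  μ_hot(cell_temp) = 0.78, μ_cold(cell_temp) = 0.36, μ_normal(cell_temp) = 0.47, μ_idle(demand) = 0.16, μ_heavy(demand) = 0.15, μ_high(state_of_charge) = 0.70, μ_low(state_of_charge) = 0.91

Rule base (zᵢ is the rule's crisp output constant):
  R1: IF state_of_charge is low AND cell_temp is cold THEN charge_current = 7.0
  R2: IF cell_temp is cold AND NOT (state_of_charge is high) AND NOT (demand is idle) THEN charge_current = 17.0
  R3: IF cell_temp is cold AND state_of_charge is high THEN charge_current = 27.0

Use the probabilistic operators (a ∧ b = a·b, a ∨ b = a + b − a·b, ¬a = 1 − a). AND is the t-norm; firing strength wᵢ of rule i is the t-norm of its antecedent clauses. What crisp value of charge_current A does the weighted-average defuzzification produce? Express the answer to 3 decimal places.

R1 (z=7.0): low=0.91, cold=0.36; AND[a·b] → w = 0.3276
R2 (z=17.0): cold=0.36, ¬high=1−0.70=0.30, ¬idle=1−0.16=0.84; AND[a·b] → w = 0.0907
R3 (z=27.0): cold=0.36, high=0.70; AND[a·b] → w = 0.2520
Weighted average = (0.3276·7.0 + 0.0907·17.0 + 0.2520·27.0) / (0.3276 + 0.0907 + 0.2520)
  = 10.6394 / 0.6703 = 15.872

15.872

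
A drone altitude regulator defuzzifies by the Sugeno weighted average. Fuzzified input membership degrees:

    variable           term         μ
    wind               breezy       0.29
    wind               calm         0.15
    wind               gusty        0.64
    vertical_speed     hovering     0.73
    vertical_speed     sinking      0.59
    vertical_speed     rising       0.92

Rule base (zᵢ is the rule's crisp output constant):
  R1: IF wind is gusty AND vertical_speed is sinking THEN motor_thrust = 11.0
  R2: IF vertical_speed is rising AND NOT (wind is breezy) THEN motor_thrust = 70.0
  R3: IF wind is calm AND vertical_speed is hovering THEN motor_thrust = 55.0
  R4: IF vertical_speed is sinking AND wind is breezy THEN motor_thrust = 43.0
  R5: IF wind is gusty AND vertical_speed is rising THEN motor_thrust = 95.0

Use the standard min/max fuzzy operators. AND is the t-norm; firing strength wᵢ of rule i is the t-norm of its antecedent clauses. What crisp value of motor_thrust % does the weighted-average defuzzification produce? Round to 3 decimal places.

57.861

R1 (z=11.0): gusty=0.64, sinking=0.59; AND[min(a, b)] → w = 0.59
R2 (z=70.0): rising=0.92, ¬breezy=1−0.29=0.71; AND[min(a, b)] → w = 0.71
R3 (z=55.0): calm=0.15, hovering=0.73; AND[min(a, b)] → w = 0.15
R4 (z=43.0): sinking=0.59, breezy=0.29; AND[min(a, b)] → w = 0.29
R5 (z=95.0): gusty=0.64, rising=0.92; AND[min(a, b)] → w = 0.64
Weighted average = (0.59·11.0 + 0.71·70.0 + 0.15·55.0 + 0.29·43.0 + 0.64·95.0) / (0.59 + 0.71 + 0.15 + 0.29 + 0.64)
  = 137.7100 / 2.3800 = 57.861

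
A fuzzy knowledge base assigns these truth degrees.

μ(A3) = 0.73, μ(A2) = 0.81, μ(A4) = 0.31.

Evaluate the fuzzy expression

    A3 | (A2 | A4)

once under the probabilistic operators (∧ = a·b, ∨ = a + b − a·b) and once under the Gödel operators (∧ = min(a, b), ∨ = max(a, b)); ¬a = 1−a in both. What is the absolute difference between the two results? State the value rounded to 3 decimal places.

0.155

Under probabilistic:
  A2 | A4 = a + b − a·b on (0.8100, 0.3100) = 0.8689
  A3 | (A2 | A4) = a + b − a·b on (0.7300, 0.8689) = 0.9646
  → value = 0.9646
Under Gödel:
  A2 | A4 = max(a, b) on (0.81, 0.31) = 0.81
  A3 | (A2 | A4) = max(a, b) on (0.73, 0.81) = 0.81
  → value = 0.8100
|0.9646 − 0.8100| = 0.155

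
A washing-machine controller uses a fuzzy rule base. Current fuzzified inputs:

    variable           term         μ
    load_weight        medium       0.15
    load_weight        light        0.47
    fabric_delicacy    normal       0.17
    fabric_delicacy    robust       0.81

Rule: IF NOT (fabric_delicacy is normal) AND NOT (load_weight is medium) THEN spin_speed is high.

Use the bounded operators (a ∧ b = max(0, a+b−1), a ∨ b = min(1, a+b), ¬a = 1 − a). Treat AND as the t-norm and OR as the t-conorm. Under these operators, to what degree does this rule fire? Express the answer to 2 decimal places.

firing strength: ¬normal=1−0.17=0.83, ¬medium=1−0.15=0.85; AND[max(0, a+b−1)] → w = 0.68

0.68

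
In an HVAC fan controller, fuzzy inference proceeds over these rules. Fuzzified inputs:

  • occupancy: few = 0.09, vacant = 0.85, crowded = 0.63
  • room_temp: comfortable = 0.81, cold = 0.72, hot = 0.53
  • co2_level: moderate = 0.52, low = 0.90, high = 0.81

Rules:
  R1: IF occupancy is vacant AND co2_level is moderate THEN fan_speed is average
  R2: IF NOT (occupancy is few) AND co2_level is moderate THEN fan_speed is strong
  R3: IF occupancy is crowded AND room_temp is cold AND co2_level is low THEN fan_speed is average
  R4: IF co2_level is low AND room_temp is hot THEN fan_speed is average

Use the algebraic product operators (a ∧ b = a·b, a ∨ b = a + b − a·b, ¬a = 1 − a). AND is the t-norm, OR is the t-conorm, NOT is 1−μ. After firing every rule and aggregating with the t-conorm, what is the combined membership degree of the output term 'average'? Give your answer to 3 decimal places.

0.827

R1: vacant=0.85, moderate=0.52; AND[a·b] → w = 0.4420
R2: ¬few=1−0.09=0.91, moderate=0.52; AND[a·b] → w = 0.4732
R3: crowded=0.63, cold=0.72, low=0.90; AND[a·b] → w = 0.4082
R4: low=0.90, hot=0.53; AND[a·b] → w = 0.4770
Rules with consequent 'average': {R1, R3, R4} → strengths 0.4420, 0.4082, 0.4770
Aggregate via t-conorm [a + b − a·b]: 0.8273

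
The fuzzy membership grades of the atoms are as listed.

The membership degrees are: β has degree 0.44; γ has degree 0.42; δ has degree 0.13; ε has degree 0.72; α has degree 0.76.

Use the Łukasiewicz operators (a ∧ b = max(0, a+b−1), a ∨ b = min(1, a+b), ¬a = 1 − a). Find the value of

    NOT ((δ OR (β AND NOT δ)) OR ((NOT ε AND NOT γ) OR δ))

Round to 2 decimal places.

0.43

NOT δ = 1 − 0.13 = 0.87
β AND NOT δ = max(0, a+b−1) on (0.44, 0.87) = 0.31
δ OR (β AND NOT δ) = min(1, a+b) on (0.13, 0.31) = 0.44
NOT ε = 1 − 0.72 = 0.28
NOT γ = 1 − 0.42 = 0.58
NOT ε AND NOT γ = max(0, a+b−1) on (0.28, 0.58) = 0.00
(NOT ε AND NOT γ) OR δ = min(1, a+b) on (0.00, 0.13) = 0.13
(δ OR (β AND NOT δ)) OR ((NOT ε AND NOT γ) OR δ) = min(1, a+b) on (0.44, 0.13) = 0.57
NOT ((δ OR (β AND NOT δ)) OR ((NOT ε AND NOT γ) OR δ)) = 1 − 0.57 = 0.43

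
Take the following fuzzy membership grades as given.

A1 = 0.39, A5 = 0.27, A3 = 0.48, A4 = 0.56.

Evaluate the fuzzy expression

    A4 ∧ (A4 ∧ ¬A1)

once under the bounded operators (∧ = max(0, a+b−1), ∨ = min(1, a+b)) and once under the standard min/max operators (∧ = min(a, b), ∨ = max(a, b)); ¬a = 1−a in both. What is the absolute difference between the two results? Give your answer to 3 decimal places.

0.560

Under bounded:
  ¬A1 = 1 − 0.39 = 0.61
  A4 ∧ ¬A1 = max(0, a+b−1) on (0.56, 0.61) = 0.17
  A4 ∧ (A4 ∧ ¬A1) = max(0, a+b−1) on (0.56, 0.17) = 0.00
  → value = 0.0000
Under standard min/max:
  ¬A1 = 1 − 0.39 = 0.61
  A4 ∧ ¬A1 = min(a, b) on (0.56, 0.61) = 0.56
  A4 ∧ (A4 ∧ ¬A1) = min(a, b) on (0.56, 0.56) = 0.56
  → value = 0.5600
|0.0000 − 0.5600| = 0.560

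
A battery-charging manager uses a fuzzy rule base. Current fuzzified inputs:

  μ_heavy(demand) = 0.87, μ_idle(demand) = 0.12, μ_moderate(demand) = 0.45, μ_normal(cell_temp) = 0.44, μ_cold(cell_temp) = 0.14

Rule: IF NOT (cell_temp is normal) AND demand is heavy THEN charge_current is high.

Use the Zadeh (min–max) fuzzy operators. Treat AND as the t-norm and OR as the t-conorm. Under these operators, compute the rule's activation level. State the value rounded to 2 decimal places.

firing strength: ¬normal=1−0.44=0.56, heavy=0.87; AND[min(a, b)] → w = 0.56

0.56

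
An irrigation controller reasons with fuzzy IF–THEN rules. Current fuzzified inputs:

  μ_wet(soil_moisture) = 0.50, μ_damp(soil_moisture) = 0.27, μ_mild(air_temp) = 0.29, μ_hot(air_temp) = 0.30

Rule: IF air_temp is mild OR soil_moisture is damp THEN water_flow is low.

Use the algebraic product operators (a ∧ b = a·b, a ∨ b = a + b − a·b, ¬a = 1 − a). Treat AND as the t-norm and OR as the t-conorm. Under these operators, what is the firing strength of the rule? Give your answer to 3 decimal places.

firing strength: mild=0.29, damp=0.27; OR[a + b − a·b] → w = 0.4817

0.482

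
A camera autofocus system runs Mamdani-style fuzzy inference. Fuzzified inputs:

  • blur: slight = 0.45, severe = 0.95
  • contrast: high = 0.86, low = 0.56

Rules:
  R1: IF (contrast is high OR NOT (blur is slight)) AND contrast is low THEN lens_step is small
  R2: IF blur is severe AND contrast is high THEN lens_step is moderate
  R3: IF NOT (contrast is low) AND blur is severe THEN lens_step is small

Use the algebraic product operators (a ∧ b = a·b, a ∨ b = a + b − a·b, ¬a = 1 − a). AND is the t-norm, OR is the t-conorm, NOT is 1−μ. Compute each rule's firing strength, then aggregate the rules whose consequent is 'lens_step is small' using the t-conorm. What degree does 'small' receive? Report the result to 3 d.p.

R1: (high=0.86 OR ¬slight=1−0.45=0.55) = 0.9370; AND[a·b] with low=0.56 → w = 0.5247
R2: severe=0.95, high=0.86; AND[a·b] → w = 0.8170
R3: ¬low=1−0.56=0.44, severe=0.95; AND[a·b] → w = 0.4180
Rules with consequent 'small': {R1, R3} → strengths 0.5247, 0.4180
Aggregate via t-conorm [a + b − a·b]: 0.7234

0.723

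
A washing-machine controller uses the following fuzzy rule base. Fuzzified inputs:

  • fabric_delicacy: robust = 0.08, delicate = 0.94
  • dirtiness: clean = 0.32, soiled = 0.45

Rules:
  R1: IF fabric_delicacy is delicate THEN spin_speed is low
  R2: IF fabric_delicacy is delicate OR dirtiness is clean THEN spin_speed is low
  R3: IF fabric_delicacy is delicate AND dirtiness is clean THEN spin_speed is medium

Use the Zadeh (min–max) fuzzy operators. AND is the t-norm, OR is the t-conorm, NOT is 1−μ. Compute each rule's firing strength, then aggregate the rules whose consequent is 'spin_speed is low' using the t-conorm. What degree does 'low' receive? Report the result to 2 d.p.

R1: delicate=0.94 → w = 0.94
R2: delicate=0.94, clean=0.32; OR[max(a, b)] → w = 0.94
R3: delicate=0.94, clean=0.32; AND[min(a, b)] → w = 0.32
Rules with consequent 'low': {R1, R2} → strengths 0.94, 0.94
Aggregate via t-conorm [max(a, b)]: 0.94

0.94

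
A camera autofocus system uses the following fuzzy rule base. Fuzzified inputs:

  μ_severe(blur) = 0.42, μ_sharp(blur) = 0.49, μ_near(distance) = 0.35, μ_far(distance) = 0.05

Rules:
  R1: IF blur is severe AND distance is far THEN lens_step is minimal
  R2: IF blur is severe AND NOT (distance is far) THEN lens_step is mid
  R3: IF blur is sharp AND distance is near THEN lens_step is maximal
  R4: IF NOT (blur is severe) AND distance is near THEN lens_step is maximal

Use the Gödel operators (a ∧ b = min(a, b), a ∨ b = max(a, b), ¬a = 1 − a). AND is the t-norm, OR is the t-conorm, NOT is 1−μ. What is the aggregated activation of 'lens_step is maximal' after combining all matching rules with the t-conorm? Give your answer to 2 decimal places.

R1: severe=0.42, far=0.05; AND[min(a, b)] → w = 0.05
R2: severe=0.42, ¬far=1−0.05=0.95; AND[min(a, b)] → w = 0.42
R3: sharp=0.49, near=0.35; AND[min(a, b)] → w = 0.35
R4: ¬severe=1−0.42=0.58, near=0.35; AND[min(a, b)] → w = 0.35
Rules with consequent 'maximal': {R3, R4} → strengths 0.35, 0.35
Aggregate via t-conorm [max(a, b)]: 0.35

0.35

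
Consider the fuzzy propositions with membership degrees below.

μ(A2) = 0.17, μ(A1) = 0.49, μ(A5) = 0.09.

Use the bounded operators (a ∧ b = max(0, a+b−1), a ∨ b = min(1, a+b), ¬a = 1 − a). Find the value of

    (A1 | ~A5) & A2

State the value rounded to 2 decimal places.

~A5 = 1 − 0.09 = 0.91
A1 | ~A5 = min(1, a+b) on (0.49, 0.91) = 1.00
(A1 | ~A5) & A2 = max(0, a+b−1) on (1.00, 0.17) = 0.17

0.17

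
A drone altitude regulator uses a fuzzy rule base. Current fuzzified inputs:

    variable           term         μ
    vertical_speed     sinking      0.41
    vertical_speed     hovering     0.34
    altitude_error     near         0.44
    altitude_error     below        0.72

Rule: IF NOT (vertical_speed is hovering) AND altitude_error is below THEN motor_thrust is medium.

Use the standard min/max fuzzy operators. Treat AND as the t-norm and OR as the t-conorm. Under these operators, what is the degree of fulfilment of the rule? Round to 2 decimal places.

0.66

firing strength: ¬hovering=1−0.34=0.66, below=0.72; AND[min(a, b)] → w = 0.66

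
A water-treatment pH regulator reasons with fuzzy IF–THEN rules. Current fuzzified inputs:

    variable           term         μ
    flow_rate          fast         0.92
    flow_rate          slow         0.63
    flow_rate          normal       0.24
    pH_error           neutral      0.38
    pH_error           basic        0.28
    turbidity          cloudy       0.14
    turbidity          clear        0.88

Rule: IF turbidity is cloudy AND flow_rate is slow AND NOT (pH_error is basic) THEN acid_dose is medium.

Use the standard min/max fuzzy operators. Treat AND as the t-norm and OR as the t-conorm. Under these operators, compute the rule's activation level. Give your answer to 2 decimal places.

firing strength: cloudy=0.14, slow=0.63, ¬basic=1−0.28=0.72; AND[min(a, b)] → w = 0.14

0.14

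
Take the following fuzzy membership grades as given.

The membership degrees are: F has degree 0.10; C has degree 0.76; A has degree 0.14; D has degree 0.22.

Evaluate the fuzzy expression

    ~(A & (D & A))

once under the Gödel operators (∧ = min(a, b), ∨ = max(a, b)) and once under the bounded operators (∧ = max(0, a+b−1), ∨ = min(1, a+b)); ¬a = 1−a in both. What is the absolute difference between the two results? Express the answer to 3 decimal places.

Under Gödel:
  D & A = min(a, b) on (0.22, 0.14) = 0.14
  A & (D & A) = min(a, b) on (0.14, 0.14) = 0.14
  ~(A & (D & A)) = 1 − 0.14 = 0.86
  → value = 0.8600
Under bounded:
  D & A = max(0, a+b−1) on (0.22, 0.14) = 0.00
  A & (D & A) = max(0, a+b−1) on (0.14, 0.00) = 0.00
  ~(A & (D & A)) = 1 − 0.00 = 1.00
  → value = 1.0000
|0.8600 − 1.0000| = 0.140

0.140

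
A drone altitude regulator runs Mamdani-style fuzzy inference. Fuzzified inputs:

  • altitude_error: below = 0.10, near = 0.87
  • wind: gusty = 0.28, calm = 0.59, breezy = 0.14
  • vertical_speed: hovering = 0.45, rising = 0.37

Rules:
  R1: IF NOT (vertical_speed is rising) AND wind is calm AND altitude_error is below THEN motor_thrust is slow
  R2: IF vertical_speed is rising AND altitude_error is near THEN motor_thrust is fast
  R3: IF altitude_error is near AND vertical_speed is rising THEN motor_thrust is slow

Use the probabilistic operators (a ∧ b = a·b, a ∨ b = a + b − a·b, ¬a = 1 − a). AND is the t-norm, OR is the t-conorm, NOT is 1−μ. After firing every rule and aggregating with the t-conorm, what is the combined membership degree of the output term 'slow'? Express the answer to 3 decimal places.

0.347

R1: ¬rising=1−0.37=0.63, calm=0.59, below=0.10; AND[a·b] → w = 0.0372
R2: rising=0.37, near=0.87; AND[a·b] → w = 0.3219
R3: near=0.87, rising=0.37; AND[a·b] → w = 0.3219
Rules with consequent 'slow': {R1, R3} → strengths 0.0372, 0.3219
Aggregate via t-conorm [a + b − a·b]: 0.3471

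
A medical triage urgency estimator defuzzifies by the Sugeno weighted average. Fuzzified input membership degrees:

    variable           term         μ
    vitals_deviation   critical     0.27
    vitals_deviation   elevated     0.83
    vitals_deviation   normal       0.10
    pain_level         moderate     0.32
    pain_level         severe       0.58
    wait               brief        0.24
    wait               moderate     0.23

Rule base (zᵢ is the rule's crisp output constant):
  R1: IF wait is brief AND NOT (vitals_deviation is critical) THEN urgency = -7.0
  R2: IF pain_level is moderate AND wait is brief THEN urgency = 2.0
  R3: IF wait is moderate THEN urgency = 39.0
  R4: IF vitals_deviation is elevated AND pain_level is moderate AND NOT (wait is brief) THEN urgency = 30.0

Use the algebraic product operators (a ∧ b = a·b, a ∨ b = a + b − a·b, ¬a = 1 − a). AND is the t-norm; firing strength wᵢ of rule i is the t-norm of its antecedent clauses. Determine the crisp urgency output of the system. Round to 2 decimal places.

20.40

R1 (z=-7.0): brief=0.24, ¬critical=1−0.27=0.73; AND[a·b] → w = 0.1752
R2 (z=2.0): moderate=0.32, brief=0.24; AND[a·b] → w = 0.0768
R3 (z=39.0): moderate=0.23 → w = 0.2300
R4 (z=30.0): elevated=0.83, moderate=0.32, ¬brief=1−0.24=0.76; AND[a·b] → w = 0.2019
Weighted average = (0.1752·-7.0 + 0.0768·2.0 + 0.2300·39.0 + 0.2019·30.0) / (0.1752 + 0.0768 + 0.2300 + 0.2019)
  = 13.9529 / 0.6839 = 20.40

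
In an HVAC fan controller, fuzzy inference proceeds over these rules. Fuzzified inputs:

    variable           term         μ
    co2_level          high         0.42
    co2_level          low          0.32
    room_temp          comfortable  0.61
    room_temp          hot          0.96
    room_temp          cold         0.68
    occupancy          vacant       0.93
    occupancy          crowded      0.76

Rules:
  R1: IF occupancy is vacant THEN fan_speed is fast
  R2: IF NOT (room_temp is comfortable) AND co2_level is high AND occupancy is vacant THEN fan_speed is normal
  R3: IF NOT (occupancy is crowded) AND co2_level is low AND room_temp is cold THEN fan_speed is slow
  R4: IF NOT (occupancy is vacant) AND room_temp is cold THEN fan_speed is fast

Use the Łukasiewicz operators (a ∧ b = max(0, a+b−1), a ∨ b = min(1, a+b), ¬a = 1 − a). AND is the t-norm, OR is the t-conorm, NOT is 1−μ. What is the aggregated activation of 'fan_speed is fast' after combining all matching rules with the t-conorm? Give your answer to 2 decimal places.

R1: vacant=0.93 → w = 0.93
R2: ¬comfortable=1−0.61=0.39, high=0.42, vacant=0.93; AND[max(0, a+b−1)] → w = 0.00
R3: ¬crowded=1−0.76=0.24, low=0.32, cold=0.68; AND[max(0, a+b−1)] → w = 0.00
R4: ¬vacant=1−0.93=0.07, cold=0.68; AND[max(0, a+b−1)] → w = 0.00
Rules with consequent 'fast': {R1, R4} → strengths 0.93, 0.00
Aggregate via t-conorm [min(1, a+b)]: 0.93

0.93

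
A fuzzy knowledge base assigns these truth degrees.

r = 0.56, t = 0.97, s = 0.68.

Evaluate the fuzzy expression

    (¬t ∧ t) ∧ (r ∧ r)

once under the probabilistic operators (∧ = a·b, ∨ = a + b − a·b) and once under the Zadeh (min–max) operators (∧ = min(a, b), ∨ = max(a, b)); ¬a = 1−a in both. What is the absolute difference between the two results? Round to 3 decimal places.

0.021

Under probabilistic:
  ¬t = 1 − 0.9700 = 0.0300
  ¬t ∧ t = a·b on (0.0300, 0.9700) = 0.0291
  r ∧ r = a·b on (0.5600, 0.5600) = 0.3136
  (¬t ∧ t) ∧ (r ∧ r) = a·b on (0.0291, 0.3136) = 0.0091
  → value = 0.0091
Under Zadeh (min–max):
  ¬t = 1 − 0.97 = 0.03
  ¬t ∧ t = min(a, b) on (0.03, 0.97) = 0.03
  r ∧ r = min(a, b) on (0.56, 0.56) = 0.56
  (¬t ∧ t) ∧ (r ∧ r) = min(a, b) on (0.03, 0.56) = 0.03
  → value = 0.0300
|0.0091 − 0.0300| = 0.021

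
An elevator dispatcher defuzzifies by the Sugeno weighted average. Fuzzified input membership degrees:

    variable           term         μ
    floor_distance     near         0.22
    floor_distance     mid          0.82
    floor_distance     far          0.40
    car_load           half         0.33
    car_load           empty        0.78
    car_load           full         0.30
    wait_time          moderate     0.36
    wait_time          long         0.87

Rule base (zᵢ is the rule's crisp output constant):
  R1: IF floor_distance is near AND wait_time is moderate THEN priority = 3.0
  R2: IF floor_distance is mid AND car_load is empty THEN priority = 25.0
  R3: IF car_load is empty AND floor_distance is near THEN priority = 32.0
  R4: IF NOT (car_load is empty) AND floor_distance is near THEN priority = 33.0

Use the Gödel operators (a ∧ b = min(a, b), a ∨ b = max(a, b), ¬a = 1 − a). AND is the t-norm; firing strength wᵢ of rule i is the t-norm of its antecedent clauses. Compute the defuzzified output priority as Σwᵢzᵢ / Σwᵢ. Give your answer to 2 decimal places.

R1 (z=3.0): near=0.22, moderate=0.36; AND[min(a, b)] → w = 0.22
R2 (z=25.0): mid=0.82, empty=0.78; AND[min(a, b)] → w = 0.78
R3 (z=32.0): empty=0.78, near=0.22; AND[min(a, b)] → w = 0.22
R4 (z=33.0): ¬empty=1−0.78=0.22, near=0.22; AND[min(a, b)] → w = 0.22
Weighted average = (0.22·3.0 + 0.78·25.0 + 0.22·32.0 + 0.22·33.0) / (0.22 + 0.78 + 0.22 + 0.22)
  = 34.4600 / 1.4400 = 23.93

23.93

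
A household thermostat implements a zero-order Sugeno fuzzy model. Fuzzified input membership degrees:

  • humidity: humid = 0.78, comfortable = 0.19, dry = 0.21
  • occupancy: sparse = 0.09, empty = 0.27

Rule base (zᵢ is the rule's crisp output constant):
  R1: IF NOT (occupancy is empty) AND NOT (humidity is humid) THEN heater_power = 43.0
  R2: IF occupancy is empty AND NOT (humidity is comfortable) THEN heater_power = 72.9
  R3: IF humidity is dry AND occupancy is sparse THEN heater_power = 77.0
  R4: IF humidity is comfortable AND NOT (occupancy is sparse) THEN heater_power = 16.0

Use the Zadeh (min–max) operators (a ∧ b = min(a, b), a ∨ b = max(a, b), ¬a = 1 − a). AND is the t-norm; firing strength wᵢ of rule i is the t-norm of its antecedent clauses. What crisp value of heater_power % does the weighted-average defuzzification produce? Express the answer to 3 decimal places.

50.796

R1 (z=43.0): ¬empty=1−0.27=0.73, ¬humid=1−0.78=0.22; AND[min(a, b)] → w = 0.22
R2 (z=72.9): empty=0.27, ¬comfortable=1−0.19=0.81; AND[min(a, b)] → w = 0.27
R3 (z=77.0): dry=0.21, sparse=0.09; AND[min(a, b)] → w = 0.09
R4 (z=16.0): comfortable=0.19, ¬sparse=1−0.09=0.91; AND[min(a, b)] → w = 0.19
Weighted average = (0.22·43.0 + 0.27·72.9 + 0.09·77.0 + 0.19·16.0) / (0.22 + 0.27 + 0.09 + 0.19)
  = 39.1130 / 0.7700 = 50.796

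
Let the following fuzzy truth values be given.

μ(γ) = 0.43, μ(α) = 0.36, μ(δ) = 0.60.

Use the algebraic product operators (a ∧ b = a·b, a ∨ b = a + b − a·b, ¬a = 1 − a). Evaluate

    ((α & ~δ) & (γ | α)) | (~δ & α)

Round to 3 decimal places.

0.222

~δ = 1 − 0.6000 = 0.4000
α & ~δ = a·b on (0.3600, 0.4000) = 0.1440
γ | α = a + b − a·b on (0.4300, 0.3600) = 0.6352
(α & ~δ) & (γ | α) = a·b on (0.1440, 0.6352) = 0.0915
~δ = 1 − 0.6000 = 0.4000
~δ & α = a·b on (0.4000, 0.3600) = 0.1440
((α & ~δ) & (γ | α)) | (~δ & α) = a + b − a·b on (0.0915, 0.1440) = 0.2223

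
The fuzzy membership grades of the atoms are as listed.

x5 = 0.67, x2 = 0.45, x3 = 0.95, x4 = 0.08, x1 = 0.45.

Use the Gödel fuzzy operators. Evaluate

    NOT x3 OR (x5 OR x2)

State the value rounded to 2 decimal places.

0.67

NOT x3 = 1 − 0.95 = 0.05
x5 OR x2 = max(a, b) on (0.67, 0.45) = 0.67
NOT x3 OR (x5 OR x2) = max(a, b) on (0.05, 0.67) = 0.67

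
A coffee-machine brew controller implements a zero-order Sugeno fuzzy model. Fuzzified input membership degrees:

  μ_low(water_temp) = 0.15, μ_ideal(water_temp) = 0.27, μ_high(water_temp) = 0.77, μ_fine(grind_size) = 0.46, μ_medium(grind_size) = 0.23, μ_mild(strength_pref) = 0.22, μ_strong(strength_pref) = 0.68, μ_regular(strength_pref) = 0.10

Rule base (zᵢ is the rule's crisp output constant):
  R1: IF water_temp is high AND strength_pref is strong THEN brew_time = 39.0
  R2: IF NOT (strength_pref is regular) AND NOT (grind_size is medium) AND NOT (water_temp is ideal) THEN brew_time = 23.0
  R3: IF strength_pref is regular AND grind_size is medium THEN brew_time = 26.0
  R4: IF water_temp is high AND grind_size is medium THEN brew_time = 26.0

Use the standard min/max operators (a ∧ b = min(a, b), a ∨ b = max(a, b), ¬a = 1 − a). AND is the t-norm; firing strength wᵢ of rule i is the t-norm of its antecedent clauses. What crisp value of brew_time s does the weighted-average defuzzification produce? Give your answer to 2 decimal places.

R1 (z=39.0): high=0.77, strong=0.68; AND[min(a, b)] → w = 0.68
R2 (z=23.0): ¬regular=1−0.10=0.90, ¬medium=1−0.23=0.77, ¬ideal=1−0.27=0.73; AND[min(a, b)] → w = 0.73
R3 (z=26.0): regular=0.10, medium=0.23; AND[min(a, b)] → w = 0.10
R4 (z=26.0): high=0.77, medium=0.23; AND[min(a, b)] → w = 0.23
Weighted average = (0.68·39.0 + 0.73·23.0 + 0.10·26.0 + 0.23·26.0) / (0.68 + 0.73 + 0.10 + 0.23)
  = 51.8900 / 1.7400 = 29.82

29.82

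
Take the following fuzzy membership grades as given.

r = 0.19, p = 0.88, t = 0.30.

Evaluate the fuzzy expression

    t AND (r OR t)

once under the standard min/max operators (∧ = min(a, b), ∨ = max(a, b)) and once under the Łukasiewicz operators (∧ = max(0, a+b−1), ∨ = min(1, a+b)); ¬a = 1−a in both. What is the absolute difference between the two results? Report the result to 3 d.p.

Under standard min/max:
  r OR t = max(a, b) on (0.19, 0.30) = 0.30
  t AND (r OR t) = min(a, b) on (0.30, 0.30) = 0.30
  → value = 0.3000
Under Łukasiewicz:
  r OR t = min(1, a+b) on (0.19, 0.30) = 0.49
  t AND (r OR t) = max(0, a+b−1) on (0.30, 0.49) = 0.00
  → value = 0.0000
|0.3000 − 0.0000| = 0.300

0.300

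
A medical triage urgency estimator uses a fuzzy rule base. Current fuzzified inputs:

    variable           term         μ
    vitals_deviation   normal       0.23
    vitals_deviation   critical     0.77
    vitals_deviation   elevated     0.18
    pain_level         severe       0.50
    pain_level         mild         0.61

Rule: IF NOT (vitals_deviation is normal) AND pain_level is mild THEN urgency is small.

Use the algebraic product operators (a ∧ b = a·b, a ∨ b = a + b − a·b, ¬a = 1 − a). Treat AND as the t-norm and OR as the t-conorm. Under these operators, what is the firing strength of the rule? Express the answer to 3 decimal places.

firing strength: ¬normal=1−0.23=0.77, mild=0.61; AND[a·b] → w = 0.4697

0.470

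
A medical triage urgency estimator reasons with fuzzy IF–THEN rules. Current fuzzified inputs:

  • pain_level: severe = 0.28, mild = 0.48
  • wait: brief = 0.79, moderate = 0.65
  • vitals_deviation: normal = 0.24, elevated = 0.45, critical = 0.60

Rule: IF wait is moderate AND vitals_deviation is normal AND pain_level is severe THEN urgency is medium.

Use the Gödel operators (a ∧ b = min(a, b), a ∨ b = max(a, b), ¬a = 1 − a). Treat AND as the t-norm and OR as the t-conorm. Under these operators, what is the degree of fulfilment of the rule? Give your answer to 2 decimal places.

0.24

firing strength: moderate=0.65, normal=0.24, severe=0.28; AND[min(a, b)] → w = 0.24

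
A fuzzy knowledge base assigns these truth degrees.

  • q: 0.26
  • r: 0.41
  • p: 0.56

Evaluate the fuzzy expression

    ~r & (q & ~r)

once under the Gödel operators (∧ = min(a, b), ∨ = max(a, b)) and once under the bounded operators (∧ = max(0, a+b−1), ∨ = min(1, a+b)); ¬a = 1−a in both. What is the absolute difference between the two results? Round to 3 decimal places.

0.260

Under Gödel:
  ~r = 1 − 0.41 = 0.59
  ~r = 1 − 0.41 = 0.59
  q & ~r = min(a, b) on (0.26, 0.59) = 0.26
  ~r & (q & ~r) = min(a, b) on (0.59, 0.26) = 0.26
  → value = 0.2600
Under bounded:
  ~r = 1 − 0.41 = 0.59
  ~r = 1 − 0.41 = 0.59
  q & ~r = max(0, a+b−1) on (0.26, 0.59) = 0.00
  ~r & (q & ~r) = max(0, a+b−1) on (0.59, 0.00) = 0.00
  → value = 0.0000
|0.2600 − 0.0000| = 0.260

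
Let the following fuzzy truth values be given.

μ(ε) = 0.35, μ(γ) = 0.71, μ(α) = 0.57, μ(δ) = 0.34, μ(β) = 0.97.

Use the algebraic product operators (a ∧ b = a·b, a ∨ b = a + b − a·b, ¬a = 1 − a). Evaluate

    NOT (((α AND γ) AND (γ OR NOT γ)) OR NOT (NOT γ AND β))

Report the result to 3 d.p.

0.191

α AND γ = a·b on (0.5700, 0.7100) = 0.4047
NOT γ = 1 − 0.7100 = 0.2900
γ OR NOT γ = a + b − a·b on (0.7100, 0.2900) = 0.7941
(α AND γ) AND (γ OR NOT γ) = a·b on (0.4047, 0.7941) = 0.3214
NOT γ = 1 − 0.7100 = 0.2900
NOT γ AND β = a·b on (0.2900, 0.9700) = 0.2813
NOT (NOT γ AND β) = 1 − 0.2813 = 0.7187
((α AND γ) AND (γ OR NOT γ)) OR NOT (NOT γ AND β) = a + b − a·b on (0.3214, 0.7187) = 0.8091
NOT (((α AND γ) AND (γ OR NOT γ)) OR NOT (NOT γ AND β)) = 1 − 0.8091 = 0.1909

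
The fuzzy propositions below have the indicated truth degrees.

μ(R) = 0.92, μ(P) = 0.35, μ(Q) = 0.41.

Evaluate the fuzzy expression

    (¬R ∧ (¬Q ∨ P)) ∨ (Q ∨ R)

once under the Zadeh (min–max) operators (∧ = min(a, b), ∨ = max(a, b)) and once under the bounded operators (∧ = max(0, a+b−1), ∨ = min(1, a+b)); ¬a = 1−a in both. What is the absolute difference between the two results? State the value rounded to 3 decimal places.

Under Zadeh (min–max):
  ¬R = 1 − 0.92 = 0.08
  ¬Q = 1 − 0.41 = 0.59
  ¬Q ∨ P = max(a, b) on (0.59, 0.35) = 0.59
  ¬R ∧ (¬Q ∨ P) = min(a, b) on (0.08, 0.59) = 0.08
  Q ∨ R = max(a, b) on (0.41, 0.92) = 0.92
  (¬R ∧ (¬Q ∨ P)) ∨ (Q ∨ R) = max(a, b) on (0.08, 0.92) = 0.92
  → value = 0.9200
Under bounded:
  ¬R = 1 − 0.92 = 0.08
  ¬Q = 1 − 0.41 = 0.59
  ¬Q ∨ P = min(1, a+b) on (0.59, 0.35) = 0.94
  ¬R ∧ (¬Q ∨ P) = max(0, a+b−1) on (0.08, 0.94) = 0.02
  Q ∨ R = min(1, a+b) on (0.41, 0.92) = 1.00
  (¬R ∧ (¬Q ∨ P)) ∨ (Q ∨ R) = min(1, a+b) on (0.02, 1.00) = 1.00
  → value = 1.0000
|0.9200 − 1.0000| = 0.080

0.080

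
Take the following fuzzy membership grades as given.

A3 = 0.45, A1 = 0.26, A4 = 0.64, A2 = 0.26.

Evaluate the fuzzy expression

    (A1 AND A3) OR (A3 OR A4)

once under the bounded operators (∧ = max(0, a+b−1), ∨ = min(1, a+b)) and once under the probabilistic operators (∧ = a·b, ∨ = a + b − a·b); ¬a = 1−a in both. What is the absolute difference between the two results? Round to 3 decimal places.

Under bounded:
  A1 AND A3 = max(0, a+b−1) on (0.26, 0.45) = 0.00
  A3 OR A4 = min(1, a+b) on (0.45, 0.64) = 1.00
  (A1 AND A3) OR (A3 OR A4) = min(1, a+b) on (0.00, 1.00) = 1.00
  → value = 1.0000
Under probabilistic:
  A1 AND A3 = a·b on (0.2600, 0.4500) = 0.1170
  A3 OR A4 = a + b − a·b on (0.4500, 0.6400) = 0.8020
  (A1 AND A3) OR (A3 OR A4) = a + b − a·b on (0.1170, 0.8020) = 0.8252
  → value = 0.8252
|1.0000 − 0.8252| = 0.175

0.175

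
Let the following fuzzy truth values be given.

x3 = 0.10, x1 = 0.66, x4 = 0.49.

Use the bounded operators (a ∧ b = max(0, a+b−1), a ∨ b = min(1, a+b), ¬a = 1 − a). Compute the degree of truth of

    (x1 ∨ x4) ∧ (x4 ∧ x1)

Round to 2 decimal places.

x1 ∨ x4 = min(1, a+b) on (0.66, 0.49) = 1.00
x4 ∧ x1 = max(0, a+b−1) on (0.49, 0.66) = 0.15
(x1 ∨ x4) ∧ (x4 ∧ x1) = max(0, a+b−1) on (1.00, 0.15) = 0.15

0.15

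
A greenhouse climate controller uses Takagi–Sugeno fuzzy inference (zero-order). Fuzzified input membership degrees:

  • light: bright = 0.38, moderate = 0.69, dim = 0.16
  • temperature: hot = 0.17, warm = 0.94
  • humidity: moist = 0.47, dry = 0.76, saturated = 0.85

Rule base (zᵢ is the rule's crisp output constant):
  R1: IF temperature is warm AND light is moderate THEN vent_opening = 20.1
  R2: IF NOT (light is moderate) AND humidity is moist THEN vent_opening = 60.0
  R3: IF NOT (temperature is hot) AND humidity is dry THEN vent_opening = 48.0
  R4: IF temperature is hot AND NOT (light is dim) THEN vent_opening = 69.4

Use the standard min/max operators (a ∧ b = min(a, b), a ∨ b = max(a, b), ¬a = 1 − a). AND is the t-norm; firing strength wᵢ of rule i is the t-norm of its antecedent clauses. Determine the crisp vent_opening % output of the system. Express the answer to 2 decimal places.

41.84

R1 (z=20.1): warm=0.94, moderate=0.69; AND[min(a, b)] → w = 0.69
R2 (z=60.0): ¬moderate=1−0.69=0.31, moist=0.47; AND[min(a, b)] → w = 0.31
R3 (z=48.0): ¬hot=1−0.17=0.83, dry=0.76; AND[min(a, b)] → w = 0.76
R4 (z=69.4): hot=0.17, ¬dim=1−0.16=0.84; AND[min(a, b)] → w = 0.17
Weighted average = (0.69·20.1 + 0.31·60.0 + 0.76·48.0 + 0.17·69.4) / (0.69 + 0.31 + 0.76 + 0.17)
  = 80.7470 / 1.9300 = 41.84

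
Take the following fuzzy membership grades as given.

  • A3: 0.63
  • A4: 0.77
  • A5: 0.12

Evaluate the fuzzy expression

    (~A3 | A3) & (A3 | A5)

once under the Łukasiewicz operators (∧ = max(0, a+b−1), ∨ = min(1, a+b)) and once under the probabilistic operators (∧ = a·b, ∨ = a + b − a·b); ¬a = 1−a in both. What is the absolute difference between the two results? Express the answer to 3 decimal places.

Under Łukasiewicz:
  ~A3 = 1 − 0.63 = 0.37
  ~A3 | A3 = min(1, a+b) on (0.37, 0.63) = 1.00
  A3 | A5 = min(1, a+b) on (0.63, 0.12) = 0.75
  (~A3 | A3) & (A3 | A5) = max(0, a+b−1) on (1.00, 0.75) = 0.75
  → value = 0.7500
Under probabilistic:
  ~A3 = 1 − 0.6300 = 0.3700
  ~A3 | A3 = a + b − a·b on (0.3700, 0.6300) = 0.7669
  A3 | A5 = a + b − a·b on (0.6300, 0.1200) = 0.6744
  (~A3 | A3) & (A3 | A5) = a·b on (0.7669, 0.6744) = 0.5172
  → value = 0.5172
|0.7500 − 0.5172| = 0.233

0.233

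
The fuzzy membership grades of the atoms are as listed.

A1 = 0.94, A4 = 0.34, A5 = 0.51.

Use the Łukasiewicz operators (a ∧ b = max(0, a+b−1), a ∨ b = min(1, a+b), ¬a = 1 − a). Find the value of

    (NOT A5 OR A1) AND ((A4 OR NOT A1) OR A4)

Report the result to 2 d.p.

0.74

NOT A5 = 1 − 0.51 = 0.49
NOT A5 OR A1 = min(1, a+b) on (0.49, 0.94) = 1.00
NOT A1 = 1 − 0.94 = 0.06
A4 OR NOT A1 = min(1, a+b) on (0.34, 0.06) = 0.40
(A4 OR NOT A1) OR A4 = min(1, a+b) on (0.40, 0.34) = 0.74
(NOT A5 OR A1) AND ((A4 OR NOT A1) OR A4) = max(0, a+b−1) on (1.00, 0.74) = 0.74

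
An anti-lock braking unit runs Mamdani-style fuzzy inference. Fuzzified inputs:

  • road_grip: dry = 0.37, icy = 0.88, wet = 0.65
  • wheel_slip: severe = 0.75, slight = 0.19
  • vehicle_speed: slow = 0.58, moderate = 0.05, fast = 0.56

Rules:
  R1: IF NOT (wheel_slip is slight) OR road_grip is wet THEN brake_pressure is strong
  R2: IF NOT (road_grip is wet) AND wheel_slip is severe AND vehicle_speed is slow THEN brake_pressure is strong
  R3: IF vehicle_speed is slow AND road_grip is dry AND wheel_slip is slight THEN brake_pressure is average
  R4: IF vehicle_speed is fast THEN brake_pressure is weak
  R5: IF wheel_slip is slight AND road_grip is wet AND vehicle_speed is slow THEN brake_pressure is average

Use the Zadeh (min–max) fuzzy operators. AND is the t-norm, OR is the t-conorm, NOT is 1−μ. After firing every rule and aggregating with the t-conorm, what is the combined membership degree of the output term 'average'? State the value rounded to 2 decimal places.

R1: ¬slight=1−0.19=0.81, wet=0.65; OR[max(a, b)] → w = 0.81
R2: ¬wet=1−0.65=0.35, severe=0.75, slow=0.58; AND[min(a, b)] → w = 0.35
R3: slow=0.58, dry=0.37, slight=0.19; AND[min(a, b)] → w = 0.19
R4: fast=0.56 → w = 0.56
R5: slight=0.19, wet=0.65, slow=0.58; AND[min(a, b)] → w = 0.19
Rules with consequent 'average': {R3, R5} → strengths 0.19, 0.19
Aggregate via t-conorm [max(a, b)]: 0.19

0.19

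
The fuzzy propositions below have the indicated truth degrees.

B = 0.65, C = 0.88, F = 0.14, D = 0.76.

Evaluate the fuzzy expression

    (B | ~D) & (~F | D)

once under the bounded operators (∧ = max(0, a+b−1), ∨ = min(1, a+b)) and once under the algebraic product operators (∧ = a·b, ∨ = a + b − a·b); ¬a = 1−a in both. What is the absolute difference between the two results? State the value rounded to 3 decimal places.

0.181

Under bounded:
  ~D = 1 − 0.76 = 0.24
  B | ~D = min(1, a+b) on (0.65, 0.24) = 0.89
  ~F = 1 − 0.14 = 0.86
  ~F | D = min(1, a+b) on (0.86, 0.76) = 1.00
  (B | ~D) & (~F | D) = max(0, a+b−1) on (0.89, 1.00) = 0.89
  → value = 0.8900
Under algebraic product:
  ~D = 1 − 0.7600 = 0.2400
  B | ~D = a + b − a·b on (0.6500, 0.2400) = 0.7340
  ~F = 1 − 0.1400 = 0.8600
  ~F | D = a + b − a·b on (0.8600, 0.7600) = 0.9664
  (B | ~D) & (~F | D) = a·b on (0.7340, 0.9664) = 0.7093
  → value = 0.7093
|0.8900 − 0.7093| = 0.181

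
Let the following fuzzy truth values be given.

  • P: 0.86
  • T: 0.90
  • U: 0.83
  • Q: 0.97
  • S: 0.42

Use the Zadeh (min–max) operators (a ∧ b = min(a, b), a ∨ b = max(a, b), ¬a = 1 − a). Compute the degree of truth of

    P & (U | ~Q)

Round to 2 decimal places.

0.83

~Q = 1 − 0.97 = 0.03
U | ~Q = max(a, b) on (0.83, 0.03) = 0.83
P & (U | ~Q) = min(a, b) on (0.86, 0.83) = 0.83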